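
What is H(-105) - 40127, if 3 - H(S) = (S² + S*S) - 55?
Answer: -62119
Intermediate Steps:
H(S) = 58 - 2*S² (H(S) = 3 - ((S² + S*S) - 55) = 3 - ((S² + S²) - 55) = 3 - (2*S² - 55) = 3 - (-55 + 2*S²) = 3 + (55 - 2*S²) = 58 - 2*S²)
H(-105) - 40127 = (58 - 2*(-105)²) - 40127 = (58 - 2*11025) - 40127 = (58 - 22050) - 40127 = -21992 - 40127 = -62119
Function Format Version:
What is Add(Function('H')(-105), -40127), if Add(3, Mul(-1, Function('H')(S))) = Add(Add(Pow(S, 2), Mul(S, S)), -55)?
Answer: -62119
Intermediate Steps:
Function('H')(S) = Add(58, Mul(-2, Pow(S, 2))) (Function('H')(S) = Add(3, Mul(-1, Add(Add(Pow(S, 2), Mul(S, S)), -55))) = Add(3, Mul(-1, Add(Add(Pow(S, 2), Pow(S, 2)), -55))) = Add(3, Mul(-1, Add(Mul(2, Pow(S, 2)), -55))) = Add(3, Mul(-1, Add(-55, Mul(2, Pow(S, 2))))) = Add(3, Add(55, Mul(-2, Pow(S, 2)))) = Add(58, Mul(-2, Pow(S, 2))))
Add(Function('H')(-105), -40127) = Add(Add(58, Mul(-2, Pow(-105, 2))), -40127) = Add(Add(58, Mul(-2, 11025)), -40127) = Add(Add(58, -22050), -40127) = Add(-21992, -40127) = -62119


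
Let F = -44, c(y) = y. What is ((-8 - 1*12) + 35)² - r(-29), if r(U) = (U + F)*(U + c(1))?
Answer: -1819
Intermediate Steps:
r(U) = (1 + U)*(-44 + U) (r(U) = (U - 44)*(U + 1) = (-44 + U)*(1 + U) = (1 + U)*(-44 + U))
((-8 - 1*12) + 35)² - r(-29) = ((-8 - 1*12) + 35)² - (-44 + (-29)² - 43*(-29)) = ((-8 - 12) + 35)² - (-44 + 841 + 1247) = (-20 + 35)² - 1*2044 = 15² - 2044 = 225 - 2044 = -1819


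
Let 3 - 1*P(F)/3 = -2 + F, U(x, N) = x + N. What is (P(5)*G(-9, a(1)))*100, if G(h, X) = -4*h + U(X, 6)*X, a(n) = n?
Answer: 0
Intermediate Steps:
U(x, N) = N + x
G(h, X) = -4*h + X*(6 + X) (G(h, X) = -4*h + (6 + X)*X = -4*h + X*(6 + X))
P(F) = 15 - 3*F (P(F) = 9 - 3*(-2 + F) = 9 + (6 - 3*F) = 15 - 3*F)
(P(5)*G(-9, a(1)))*100 = ((15 - 3*5)*(-4*(-9) + 1*(6 + 1)))*100 = ((15 - 15)*(36 + 1*7))*100 = (0*(36 + 7))*100 = (0*43)*100 = 0*100 = 0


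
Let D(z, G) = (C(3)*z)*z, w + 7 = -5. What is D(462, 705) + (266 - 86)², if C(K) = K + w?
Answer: -1888596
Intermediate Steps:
w = -12 (w = -7 - 5 = -12)
C(K) = -12 + K (C(K) = K - 12 = -12 + K)
D(z, G) = -9*z² (D(z, G) = ((-12 + 3)*z)*z = (-9*z)*z = -9*z²)
D(462, 705) + (266 - 86)² = -9*462² + (266 - 86)² = -9*213444 + 180² = -1920996 + 32400 = -1888596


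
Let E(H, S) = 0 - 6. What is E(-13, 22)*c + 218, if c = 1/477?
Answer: 34660/159 ≈ 217.99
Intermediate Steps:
E(H, S) = -6
c = 1/477 ≈ 0.0020964
E(-13, 22)*c + 218 = -6*1/477 + 218 = -2/159 + 218 = 34660/159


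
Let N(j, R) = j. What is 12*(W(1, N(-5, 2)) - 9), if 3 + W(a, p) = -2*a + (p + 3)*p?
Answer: -48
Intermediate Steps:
W(a, p) = -3 - 2*a + p*(3 + p) (W(a, p) = -3 + (-2*a + (p + 3)*p) = -3 + (-2*a + (3 + p)*p) = -3 + (-2*a + p*(3 + p)) = -3 - 2*a + p*(3 + p))
12*(W(1, N(-5, 2)) - 9) = 12*((-3 + (-5)**2 - 2*1 + 3*(-5)) - 9) = 12*((-3 + 25 - 2 - 15) - 9) = 12*(5 - 9) = 12*(-4) = -48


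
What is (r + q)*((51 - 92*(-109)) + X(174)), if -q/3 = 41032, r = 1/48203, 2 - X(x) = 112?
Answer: -59152023378903/48203 ≈ -1.2271e+9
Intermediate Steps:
X(x) = -110 (X(x) = 2 - 1*112 = 2 - 112 = -110)
r = 1/48203 ≈ 2.0746e-5
q = -123096 (q = -3*41032 = -123096)
(r + q)*((51 - 92*(-109)) + X(174)) = (1/48203 - 123096)*((51 - 92*(-109)) - 110) = -5933596487*((51 + 10028) - 110)/48203 = -5933596487*(10079 - 110)/48203 = -5933596487/48203*9969 = -59152023378903/48203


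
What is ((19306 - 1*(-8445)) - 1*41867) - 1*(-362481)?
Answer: 348365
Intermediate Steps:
((19306 - 1*(-8445)) - 1*41867) - 1*(-362481) = ((19306 + 8445) - 41867) + 362481 = (27751 - 41867) + 362481 = -14116 + 362481 = 348365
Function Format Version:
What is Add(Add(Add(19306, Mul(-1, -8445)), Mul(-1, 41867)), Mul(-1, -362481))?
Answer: 348365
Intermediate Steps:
Add(Add(Add(19306, Mul(-1, -8445)), Mul(-1, 41867)), Mul(-1, -362481)) = Add(Add(Add(19306, 8445), -41867), 362481) = Add(Add(27751, -41867), 362481) = Add(-14116, 362481) = 348365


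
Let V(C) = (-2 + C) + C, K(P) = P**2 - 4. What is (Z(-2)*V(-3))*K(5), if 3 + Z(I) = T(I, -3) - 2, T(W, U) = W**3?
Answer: 2184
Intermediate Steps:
Z(I) = -5 + I**3 (Z(I) = -3 + (I**3 - 2) = -3 + (-2 + I**3) = -5 + I**3)
K(P) = -4 + P**2
V(C) = -2 + 2*C
(Z(-2)*V(-3))*K(5) = ((-5 + (-2)**3)*(-2 + 2*(-3)))*(-4 + 5**2) = ((-5 - 8)*(-2 - 6))*(-4 + 25) = -13*(-8)*21 = 104*21 = 2184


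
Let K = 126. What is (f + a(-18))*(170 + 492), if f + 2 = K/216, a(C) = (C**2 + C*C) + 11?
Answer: 2611921/6 ≈ 4.3532e+5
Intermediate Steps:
a(C) = 11 + 2*C**2 (a(C) = (C**2 + C**2) + 11 = 2*C**2 + 11 = 11 + 2*C**2)
f = -17/12 (f = -2 + 126/216 = -2 + 126*(1/216) = -2 + 7/12 = -17/12 ≈ -1.4167)
(f + a(-18))*(170 + 492) = (-17/12 + (11 + 2*(-18)**2))*(170 + 492) = (-17/12 + (11 + 2*324))*662 = (-17/12 + (11 + 648))*662 = (-17/12 + 659)*662 = (7891/12)*662 = 2611921/6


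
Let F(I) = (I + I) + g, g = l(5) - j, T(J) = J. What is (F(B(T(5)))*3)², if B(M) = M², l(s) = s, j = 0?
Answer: 27225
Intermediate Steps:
g = 5 (g = 5 - 1*0 = 5 + 0 = 5)
F(I) = 5 + 2*I (F(I) = (I + I) + 5 = 2*I + 5 = 5 + 2*I)
(F(B(T(5)))*3)² = ((5 + 2*5²)*3)² = ((5 + 2*25)*3)² = ((5 + 50)*3)² = (55*3)² = 165² = 27225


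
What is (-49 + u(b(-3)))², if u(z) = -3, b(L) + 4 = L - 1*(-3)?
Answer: 2704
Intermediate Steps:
b(L) = -1 + L (b(L) = -4 + (L - 1*(-3)) = -4 + (L + 3) = -4 + (3 + L) = -1 + L)
(-49 + u(b(-3)))² = (-49 - 3)² = (-52)² = 2704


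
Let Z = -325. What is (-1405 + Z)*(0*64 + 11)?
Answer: -19030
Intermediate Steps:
(-1405 + Z)*(0*64 + 11) = (-1405 - 325)*(0*64 + 11) = -1730*(0 + 11) = -1730*11 = -19030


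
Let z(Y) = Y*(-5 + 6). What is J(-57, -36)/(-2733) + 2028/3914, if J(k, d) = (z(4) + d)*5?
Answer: 3084382/5348481 ≈ 0.57668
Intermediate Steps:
z(Y) = Y (z(Y) = Y*1 = Y)
J(k, d) = 20 + 5*d (J(k, d) = (4 + d)*5 = 20 + 5*d)
J(-57, -36)/(-2733) + 2028/3914 = (20 + 5*(-36))/(-2733) + 2028/3914 = (20 - 180)*(-1/2733) + 2028*(1/3914) = -160*(-1/2733) + 1014/1957 = 160/2733 + 1014/1957 = 3084382/5348481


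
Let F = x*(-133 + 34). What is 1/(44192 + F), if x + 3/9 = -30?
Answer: 1/47195 ≈ 2.1189e-5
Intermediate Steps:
x = -91/3 (x = -⅓ - 30 = -91/3 ≈ -30.333)
F = 3003 (F = -91*(-133 + 34)/3 = -91/3*(-99) = 3003)
1/(44192 + F) = 1/(44192 + 3003) = 1/47195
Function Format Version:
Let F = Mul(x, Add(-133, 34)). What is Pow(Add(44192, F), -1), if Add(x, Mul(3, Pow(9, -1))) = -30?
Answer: Rational(1, 47195) ≈ 2.1189e-5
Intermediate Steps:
x = Rational(-91, 3) (x = Add(Rational(-1, 3), -30) = Rational(-91, 3) ≈ -30.333)
F = 3003 (F = Mul(Rational(-91, 3), Add(-133, 34)) = Mul(Rational(-91, 3), -99) = 3003)
Pow(Add(44192, F), -1) = Pow(Add(44192, 3003), -1) = Pow(47195, -1) = Rational(1, 47195)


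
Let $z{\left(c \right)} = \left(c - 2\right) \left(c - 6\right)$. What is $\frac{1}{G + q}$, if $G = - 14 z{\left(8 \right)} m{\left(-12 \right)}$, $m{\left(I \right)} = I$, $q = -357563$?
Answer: $- \frac{1}{355547} \approx -2.8126 \cdot 10^{-6}$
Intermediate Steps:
$z{\left(c \right)} = \left(-6 + c\right) \left(-2 + c\right)$ ($z{\left(c \right)} = \left(-2 + c\right) \left(-6 + c\right) = \left(-6 + c\right) \left(-2 + c\right)$)
$G = 2016$ ($G = - 14 \left(12 + 8^{2} - 64\right) \left(-12\right) = - 14 \left(12 + 64 - 64\right) \left(-12\right) = \left(-14\right) 12 \left(-12\right) = \left(-168\right) \left(-12\right) = 2016$)
$\frac{1}{G + q} = \frac{1}{2016 - 357563} = \frac{1}{-355547} = - \frac{1}{355547}$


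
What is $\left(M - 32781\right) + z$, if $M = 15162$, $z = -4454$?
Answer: $-22073$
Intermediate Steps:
$\left(M - 32781\right) + z = \left(15162 - 32781\right) - 4454 = -17619 - 4454 = -22073$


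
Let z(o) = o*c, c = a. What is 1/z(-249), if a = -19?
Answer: 1/4731 ≈ 0.00021137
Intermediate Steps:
c = -19
z(o) = -19*o (z(o) = o*(-19) = -19*o)
1/z(-249) = 1/(-19*(-249)) = 1/4731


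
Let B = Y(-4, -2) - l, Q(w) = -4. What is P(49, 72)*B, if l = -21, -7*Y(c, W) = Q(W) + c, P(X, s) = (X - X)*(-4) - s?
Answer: -11160/7 ≈ -1594.3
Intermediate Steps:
P(X, s) = -s (P(X, s) = 0*(-4) - s = 0 - s = -s)
Y(c, W) = 4/7 - c/7 (Y(c, W) = -(-4 + c)/7 = 4/7 - c/7)
B = 155/7 (B = (4/7 - 1/7*(-4)) - 1*(-21) = (4/7 + 4/7) + 21 = 8/7 + 21 = 155/7 ≈ 22.143)
P(49, 72)*B = -1*72*(155/7) = -72*155/7 = -11160/7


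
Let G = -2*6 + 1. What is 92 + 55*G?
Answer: -513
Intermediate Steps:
G = -11 (G = -12 + 1 = -11)
92 + 55*G = 92 + 55*(-11) = 92 - 605 = -513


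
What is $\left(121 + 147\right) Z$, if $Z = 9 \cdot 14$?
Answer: $33768$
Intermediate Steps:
$Z = 126$
$\left(121 + 147\right) Z = \left(121 + 147\right) 126 = 268 \cdot 126 = 33768$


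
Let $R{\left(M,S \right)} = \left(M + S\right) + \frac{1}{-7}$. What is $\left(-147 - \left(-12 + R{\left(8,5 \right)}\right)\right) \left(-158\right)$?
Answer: $\frac{163530}{7} \approx 23361.0$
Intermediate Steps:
$R{\left(M,S \right)} = - \frac{1}{7} + M + S$ ($R{\left(M,S \right)} = \left(M + S\right) - \frac{1}{7} = - \frac{1}{7} + M + S$)
$\left(-147 - \left(-12 + R{\left(8,5 \right)}\right)\right) \left(-158\right) = \left(-147 + \left(12 - \left(- \frac{1}{7} + 8 + 5\right)\right)\right) \left(-158\right) = \left(-147 + \left(12 - \frac{90}{7}\right)\right) \left(-158\right) = \left(-147 - \frac{6}{7}\right) \left(-158\right) = \left(- \frac{1035}{7}\right) \left(-158\right) = \frac{163530}{7}$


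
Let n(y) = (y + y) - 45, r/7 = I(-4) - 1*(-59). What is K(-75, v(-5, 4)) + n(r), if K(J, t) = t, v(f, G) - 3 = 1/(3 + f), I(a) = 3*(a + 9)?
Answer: 1987/2 ≈ 993.50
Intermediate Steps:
I(a) = 27 + 3*a (I(a) = 3*(9 + a) = 27 + 3*a)
v(f, G) = 3 + 1/(3 + f)
r = 518 (r = 7*((27 + 3*(-4)) - 1*(-59)) = 7*((27 - 12) + 59) = 7*(15 + 59) = 7*74 = 518)
n(y) = -45 + 2*y (n(y) = 2*y - 45 = -45 + 2*y)
K(-75, v(-5, 4)) + n(r) = (10 + 3*(-5))/(3 - 5) + (-45 + 2*518) = (10 - 15)/(-2) + (-45 + 1036) = -½*(-5) + 991 = 5/2 + 991 = 1987/2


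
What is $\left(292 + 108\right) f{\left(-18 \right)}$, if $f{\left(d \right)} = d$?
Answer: $-7200$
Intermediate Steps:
$\left(292 + 108\right) f{\left(-18 \right)} = \left(292 + 108\right) \left(-18\right) = 400 \left(-18\right) = -7200$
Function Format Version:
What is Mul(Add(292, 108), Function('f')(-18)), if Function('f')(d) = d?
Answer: -7200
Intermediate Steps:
Mul(Add(292, 108), Function('f')(-18)) = Mul(Add(292, 108), -18) = Mul(400, -18) = -7200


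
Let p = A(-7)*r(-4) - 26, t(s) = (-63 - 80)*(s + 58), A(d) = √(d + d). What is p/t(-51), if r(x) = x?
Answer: 2/77 + 4*I*√14/1001 ≈ 0.025974 + 0.014952*I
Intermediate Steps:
A(d) = √2*√d (A(d) = √(2*d) = √2*√d)
t(s) = -8294 - 143*s (t(s) = -143*(58 + s) = -8294 - 143*s)
p = -26 - 4*I*√14 (p = (√2*√(-7))*(-4) - 26 = (√2*(I*√7))*(-4) - 26 = (I*√14)*(-4) - 26 = -4*I*√14 - 26 = -26 - 4*I*√14 ≈ -26.0 - 14.967*I)
p/t(-51) = (-26 - 4*I*√14)/(-8294 - 143*(-51)) = (-26 - 4*I*√14)/(-8294 + 7293) = (-26 - 4*I*√14)/(-1001) = (-26 - 4*I*√14)*(-1/1001) = 2/77 + 4*I*√14/1001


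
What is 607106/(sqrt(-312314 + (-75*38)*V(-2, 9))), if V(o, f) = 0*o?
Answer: -303553*I*sqrt(312314)/156157 ≈ -1086.3*I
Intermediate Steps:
V(o, f) = 0
607106/(sqrt(-312314 + (-75*38)*V(-2, 9))) = 607106/(sqrt(-312314 - 75*38*0)) = 607106/(sqrt(-312314 - 2850*0)) = 607106/(sqrt(-312314 + 0)) = 607106/(sqrt(-312314)) = 607106/((I*sqrt(312314))) = 607106*(-I*sqrt(312314)/312314) = -303553*I*sqrt(312314)/156157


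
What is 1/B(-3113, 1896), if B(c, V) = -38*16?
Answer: -1/608 ≈ -0.0016447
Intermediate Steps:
B(c, V) = -608
1/B(-3113, 1896) = 1/(-608) = -1/608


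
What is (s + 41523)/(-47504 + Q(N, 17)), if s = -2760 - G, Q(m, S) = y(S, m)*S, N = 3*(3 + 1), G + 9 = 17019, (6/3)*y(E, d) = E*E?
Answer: -43506/90095 ≈ -0.48289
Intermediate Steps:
y(E, d) = E²/2 (y(E, d) = (E*E)/2 = E²/2)
G = 17010 (G = -9 + 17019 = 17010)
N = 12 (N = 3*4 = 12)
Q(m, S) = S³/2 (Q(m, S) = (S²/2)*S = S³/2)
s = -19770 (s = -2760 - 1*17010 = -2760 - 17010 = -19770)
(s + 41523)/(-47504 + Q(N, 17)) = (-19770 + 41523)/(-47504 + (½)*17³) = 21753/(-47504 + (½)*4913) = 21753/(-47504 + 4913/2) = 21753/(-90095/2) = 21753*(-2/90095) = -43506/90095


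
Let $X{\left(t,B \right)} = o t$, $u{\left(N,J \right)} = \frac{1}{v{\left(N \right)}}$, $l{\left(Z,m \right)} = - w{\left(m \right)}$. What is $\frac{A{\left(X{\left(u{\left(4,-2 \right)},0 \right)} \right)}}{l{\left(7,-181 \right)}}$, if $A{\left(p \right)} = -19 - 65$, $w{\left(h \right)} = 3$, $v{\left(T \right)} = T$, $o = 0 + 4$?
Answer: $28$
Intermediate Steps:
$o = 4$
$l{\left(Z,m \right)} = -3$ ($l{\left(Z,m \right)} = \left(-1\right) 3 = -3$)
$u{\left(N,J \right)} = \frac{1}{N}$
$X{\left(t,B \right)} = 4 t$
$A{\left(p \right)} = -84$ ($A{\left(p \right)} = -19 - 65 = -84$)
$\frac{A{\left(X{\left(u{\left(4,-2 \right)},0 \right)} \right)}}{l{\left(7,-181 \right)}} = - \frac{84}{-3} = \left(-84\right) \left(- \frac{1}{3}\right) = 28$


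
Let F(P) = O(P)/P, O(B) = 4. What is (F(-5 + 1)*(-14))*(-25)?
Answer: -350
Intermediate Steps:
F(P) = 4/P
(F(-5 + 1)*(-14))*(-25) = ((4/(-5 + 1))*(-14))*(-25) = ((4/(-4))*(-14))*(-25) = ((4*(-¼))*(-14))*(-25) = -1*(-14)*(-25) = 14*(-25) = -350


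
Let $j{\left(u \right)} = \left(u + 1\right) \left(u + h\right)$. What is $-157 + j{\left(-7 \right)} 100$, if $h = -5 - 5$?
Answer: $10043$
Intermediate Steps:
$h = -10$
$j{\left(u \right)} = \left(1 + u\right) \left(-10 + u\right)$ ($j{\left(u \right)} = \left(u + 1\right) \left(u - 10\right) = \left(1 + u\right) \left(-10 + u\right)$)
$-157 + j{\left(-7 \right)} 100 = -157 + \left(-10 + \left(-7\right)^{2} - -63\right) 100 = -157 + \left(-10 + 49 + 63\right) 100 = -157 + 102 \cdot 100 = -157 + 10200 = 10043$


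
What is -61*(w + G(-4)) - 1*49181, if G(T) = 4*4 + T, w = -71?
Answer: -45582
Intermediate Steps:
G(T) = 16 + T
-61*(w + G(-4)) - 1*49181 = -61*(-71 + (16 - 4)) - 1*49181 = -61*(-71 + 12) - 49181 = -61*(-59) - 49181 = 3599 - 49181 = -45582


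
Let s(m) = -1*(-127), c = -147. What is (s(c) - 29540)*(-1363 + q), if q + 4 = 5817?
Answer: -130887850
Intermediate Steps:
q = 5813 (q = -4 + 5817 = 5813)
s(m) = 127
(s(c) - 29540)*(-1363 + q) = (127 - 29540)*(-1363 + 5813) = -29413*4450 = -130887850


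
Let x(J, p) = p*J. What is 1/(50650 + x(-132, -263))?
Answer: 1/85366 ≈ 1.1714e-5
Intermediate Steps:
x(J, p) = J*p
1/(50650 + x(-132, -263)) = 1/(50650 - 132*(-263)) = 1/(50650 + 34716) = 1/85366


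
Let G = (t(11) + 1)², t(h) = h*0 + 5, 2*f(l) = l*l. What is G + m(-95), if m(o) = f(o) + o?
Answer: 8907/2 ≈ 4453.5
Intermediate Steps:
f(l) = l²/2 (f(l) = (l*l)/2 = l²/2)
t(h) = 5 (t(h) = 0 + 5 = 5)
G = 36 (G = (5 + 1)² = 6² = 36)
m(o) = o + o²/2 (m(o) = o²/2 + o = o + o²/2)
G + m(-95) = 36 + (½)*(-95)*(2 - 95) = 36 + (½)*(-95)*(-93) = 36 + 8835/2 = 8907/2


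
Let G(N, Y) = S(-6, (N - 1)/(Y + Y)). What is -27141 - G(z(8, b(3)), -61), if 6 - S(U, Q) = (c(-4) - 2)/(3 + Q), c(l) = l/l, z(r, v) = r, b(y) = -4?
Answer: -9745895/359 ≈ -27147.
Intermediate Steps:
c(l) = 1
S(U, Q) = 6 + 1/(3 + Q) (S(U, Q) = 6 - (1 - 2)/(3 + Q) = 6 - (-1)/(3 + Q) = 6 + 1/(3 + Q))
G(N, Y) = (19 + 3*(-1 + N)/Y)/(3 + (-1 + N)/(2*Y)) (G(N, Y) = (19 + 6*((N - 1)/(Y + Y)))/(3 + (N - 1)/(Y + Y)) = (19 + 6*((-1 + N)/((2*Y))))/(3 + (-1 + N)/((2*Y))) = (19 + 6*((-1 + N)*(1/(2*Y))))/(3 + (-1 + N)*(1/(2*Y))) = (19 + 6*((-1 + N)/(2*Y)))/(3 + (-1 + N)/(2*Y)) = (19 + 3*(-1 + N)/Y)/(3 + (-1 + N)/(2*Y)))
-27141 - G(z(8, b(3)), -61) = -27141 - 2*(-3 + 3*8 + 19*(-61))/(-1 + 8 + 6*(-61)) = -27141 - 2*(-3 + 24 - 1159)/(-1 + 8 - 366) = -27141 - 2*(-1138)/(-359) = -27141 - 2*(-1)*(-1138)/359 = -27141 - 1*2276/359 = -27141 - 2276/359 = -9745895/359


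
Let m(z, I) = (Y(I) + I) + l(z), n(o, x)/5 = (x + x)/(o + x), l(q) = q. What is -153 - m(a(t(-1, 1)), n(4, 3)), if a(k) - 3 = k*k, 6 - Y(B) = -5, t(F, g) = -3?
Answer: -1262/7 ≈ -180.29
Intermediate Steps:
n(o, x) = 10*x/(o + x) (n(o, x) = 5*((x + x)/(o + x)) = 5*((2*x)/(o + x)) = 5*(2*x/(o + x)) = 10*x/(o + x))
Y(B) = 11 (Y(B) = 6 - 1*(-5) = 6 + 5 = 11)
a(k) = 3 + k² (a(k) = 3 + k*k = 3 + k²)
m(z, I) = 11 + I + z (m(z, I) = (11 + I) + z = 11 + I + z)
-153 - m(a(t(-1, 1)), n(4, 3)) = -153 - (11 + 10*3/(4 + 3) + (3 + (-3)²)) = -153 - (11 + 10*3/7 + (3 + 9)) = -153 - (11 + 10*3*(⅐) + 12) = -153 - (11 + 30/7 + 12) = -153 - 1*191/7 = -153 - 191/7 = -1262/7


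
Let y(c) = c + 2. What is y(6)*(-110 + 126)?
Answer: 128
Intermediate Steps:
y(c) = 2 + c
y(6)*(-110 + 126) = (2 + 6)*(-110 + 126) = 8*16 = 128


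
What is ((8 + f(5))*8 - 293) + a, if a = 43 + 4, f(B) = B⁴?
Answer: 4818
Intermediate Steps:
a = 47
((8 + f(5))*8 - 293) + a = ((8 + 5⁴)*8 - 293) + 47 = ((8 + 625)*8 - 293) + 47 = (633*8 - 293) + 47 = (5064 - 293) + 47 = 4771 + 47 = 4818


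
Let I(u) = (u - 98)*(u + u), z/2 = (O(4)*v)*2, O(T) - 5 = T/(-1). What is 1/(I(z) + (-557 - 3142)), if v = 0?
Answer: -1/3699 ≈ -0.00027034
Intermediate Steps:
O(T) = 5 - T (O(T) = 5 + T/(-1) = 5 + T*(-1) = 5 - T)
z = 0 (z = 2*(((5 - 1*4)*0)*2) = 2*(((5 - 4)*0)*2) = 2*((1*0)*2) = 2*(0*2) = 2*0 = 0)
I(u) = 2*u*(-98 + u) (I(u) = (-98 + u)*(2*u) = 2*u*(-98 + u))
1/(I(z) + (-557 - 3142)) = 1/(2*0*(-98 + 0) + (-557 - 3142)) = 1/(2*0*(-98) - 3699) = 1/(0 - 3699) = 1/(-3699) = -1/3699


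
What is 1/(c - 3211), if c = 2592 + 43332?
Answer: 1/42713 ≈ 2.3412e-5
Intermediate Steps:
c = 45924
1/(c - 3211) = 1/(45924 - 3211) = 1/42713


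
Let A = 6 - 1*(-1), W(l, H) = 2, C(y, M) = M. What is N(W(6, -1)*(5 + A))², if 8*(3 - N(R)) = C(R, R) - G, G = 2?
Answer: 1/16 ≈ 0.062500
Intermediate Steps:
A = 7 (A = 6 + 1 = 7)
N(R) = 13/4 - R/8 (N(R) = 3 - (R - 1*2)/8 = 3 - (R - 2)/8 = 3 - (-2 + R)/8 = 3 + (¼ - R/8) = 13/4 - R/8)
N(W(6, -1)*(5 + A))² = (13/4 - (5 + 7)/4)² = (13/4 - 12/4)² = (13/4 - ⅛*24)² = (13/4 - 3)² = (¼)² = 1/16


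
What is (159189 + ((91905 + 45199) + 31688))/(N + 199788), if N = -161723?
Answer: 327981/38065 ≈ 8.6163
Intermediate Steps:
(159189 + ((91905 + 45199) + 31688))/(N + 199788) = (159189 + ((91905 + 45199) + 31688))/(-161723 + 199788) = (159189 + (137104 + 31688))/38065 = (159189 + 168792)*(1/38065) = 327981*(1/38065) = 327981/38065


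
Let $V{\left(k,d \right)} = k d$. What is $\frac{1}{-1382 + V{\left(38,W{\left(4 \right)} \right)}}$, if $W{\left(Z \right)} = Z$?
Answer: $- \frac{1}{1230} \approx -0.00081301$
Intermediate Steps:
$V{\left(k,d \right)} = d k$
$\frac{1}{-1382 + V{\left(38,W{\left(4 \right)} \right)}} = \frac{1}{-1382 + 4 \cdot 38} = \frac{1}{-1382 + 152} = \frac{1}{-1230} = - \frac{1}{1230}$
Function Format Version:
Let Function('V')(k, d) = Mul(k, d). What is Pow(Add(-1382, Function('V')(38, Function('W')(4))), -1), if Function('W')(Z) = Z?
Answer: Rational(-1, 1230) ≈ -0.00081301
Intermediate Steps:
Function('V')(k, d) = Mul(d, k)
Pow(Add(-1382, Function('V')(38, Function('W')(4))), -1) = Pow(Add(-1382, Mul(4, 38)), -1) = Pow(Add(-1382, 152), -1) = Pow(-1230, -1) = Rational(-1, 1230)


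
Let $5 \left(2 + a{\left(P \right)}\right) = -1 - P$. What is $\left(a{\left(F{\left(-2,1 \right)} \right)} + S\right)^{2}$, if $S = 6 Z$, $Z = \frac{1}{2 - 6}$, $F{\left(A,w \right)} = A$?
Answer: $\frac{1089}{100} \approx 10.89$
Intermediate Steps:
$Z = - \frac{1}{4}$ ($Z = \frac{1}{-4} = - \frac{1}{4} \approx -0.25$)
$a{\left(P \right)} = - \frac{11}{5} - \frac{P}{5}$ ($a{\left(P \right)} = -2 + \frac{-1 - P}{5} = -2 - \left(\frac{1}{5} + \frac{P}{5}\right) = - \frac{11}{5} - \frac{P}{5}$)
$S = - \frac{3}{2}$ ($S = 6 \left(- \frac{1}{4}\right) = - \frac{3}{2} \approx -1.5$)
$\left(a{\left(F{\left(-2,1 \right)} \right)} + S\right)^{2} = \left(\left(- \frac{11}{5} - - \frac{2}{5}\right) - \frac{3}{2}\right)^{2} = \left(\left(- \frac{11}{5} + \frac{2}{5}\right) - \frac{3}{2}\right)^{2} = \left(- \frac{9}{5} - \frac{3}{2}\right)^{2} = \left(- \frac{33}{10}\right)^{2} = \frac{1089}{100}$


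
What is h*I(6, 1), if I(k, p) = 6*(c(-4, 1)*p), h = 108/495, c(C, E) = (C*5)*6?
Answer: -1728/11 ≈ -157.09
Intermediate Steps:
c(C, E) = 30*C (c(C, E) = (5*C)*6 = 30*C)
h = 12/55 (h = 108*(1/495) = 12/55 ≈ 0.21818)
I(k, p) = -720*p (I(k, p) = 6*((30*(-4))*p) = 6*(-120*p) = -720*p)
h*I(6, 1) = 12*(-720*1)/55 = (12/55)*(-720) = -1728/11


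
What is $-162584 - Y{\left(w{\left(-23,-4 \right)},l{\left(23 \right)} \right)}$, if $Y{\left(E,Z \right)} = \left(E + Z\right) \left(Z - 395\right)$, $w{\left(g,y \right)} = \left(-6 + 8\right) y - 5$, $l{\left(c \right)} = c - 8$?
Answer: $-161824$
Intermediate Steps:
$l{\left(c \right)} = -8 + c$
$w{\left(g,y \right)} = -5 + 2 y$ ($w{\left(g,y \right)} = 2 y - 5 = -5 + 2 y$)
$Y{\left(E,Z \right)} = \left(-395 + Z\right) \left(E + Z\right)$ ($Y{\left(E,Z \right)} = \left(E + Z\right) \left(-395 + Z\right) = \left(-395 + Z\right) \left(E + Z\right)$)
$-162584 - Y{\left(w{\left(-23,-4 \right)},l{\left(23 \right)} \right)} = -162584 - \left(\left(-8 + 23\right)^{2} - 395 \left(-5 + 2 \left(-4\right)\right) - 395 \left(-8 + 23\right) + \left(-5 + 2 \left(-4\right)\right) \left(-8 + 23\right)\right) = -162584 - \left(15^{2} - 395 \left(-5 - 8\right) - 5925 + \left(-5 - 8\right) 15\right) = -162584 - \left(225 - -5135 - 5925 - 195\right) = -162584 - \left(225 + 5135 - 5925 - 195\right) = -162584 - -760 = -162584 + 760 = -161824$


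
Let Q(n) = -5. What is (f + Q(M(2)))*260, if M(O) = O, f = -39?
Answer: -11440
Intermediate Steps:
(f + Q(M(2)))*260 = (-39 - 5)*260 = -44*260 = -11440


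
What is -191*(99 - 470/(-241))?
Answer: -4646839/241 ≈ -19282.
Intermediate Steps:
-191*(99 - 470/(-241)) = -191*(99 - 470*(-1/241)) = -191*(99 + 470/241) = -191*24329/241 = -4646839/241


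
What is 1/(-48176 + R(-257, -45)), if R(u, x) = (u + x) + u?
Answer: -1/48735 ≈ -2.0519e-5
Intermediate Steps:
R(u, x) = x + 2*u
1/(-48176 + R(-257, -45)) = 1/(-48176 + (-45 + 2*(-257))) = 1/(-48176 + (-45 - 514)) = 1/(-48176 - 559) = 1/(-48735) = -1/48735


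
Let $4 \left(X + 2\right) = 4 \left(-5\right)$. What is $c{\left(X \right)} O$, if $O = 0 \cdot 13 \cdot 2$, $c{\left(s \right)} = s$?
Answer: $0$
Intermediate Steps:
$X = -7$ ($X = -2 + \frac{4 \left(-5\right)}{4} = -2 + \frac{1}{4} \left(-20\right) = -2 - 5 = -7$)
$O = 0$ ($O = 0 \cdot 2 = 0$)
$c{\left(X \right)} O = \left(-7\right) 0 = 0$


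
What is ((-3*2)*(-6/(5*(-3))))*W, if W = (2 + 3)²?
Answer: -60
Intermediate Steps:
W = 25 (W = 5² = 25)
((-3*2)*(-6/(5*(-3))))*W = ((-3*2)*(-6/(5*(-3))))*25 = -(-36)/(-15)*25 = -(-36)*(-1)/15*25 = -6*⅖*25 = -12/5*25 = -60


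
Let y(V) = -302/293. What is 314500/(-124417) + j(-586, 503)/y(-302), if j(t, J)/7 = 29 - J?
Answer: 60429996779/18786967 ≈ 3216.6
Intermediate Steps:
j(t, J) = 203 - 7*J (j(t, J) = 7*(29 - J) = 203 - 7*J)
y(V) = -302/293 (y(V) = -302*1/293 = -302/293)
314500/(-124417) + j(-586, 503)/y(-302) = 314500/(-124417) + (203 - 7*503)/(-302/293) = 314500*(-1/124417) + (203 - 3521)*(-293/302) = -314500/124417 - 3318*(-293/302) = -314500/124417 + 486087/151 = 60429996779/18786967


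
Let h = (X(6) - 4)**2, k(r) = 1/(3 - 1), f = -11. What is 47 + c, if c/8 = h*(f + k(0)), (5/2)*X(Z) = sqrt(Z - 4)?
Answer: -33097/25 + 1344*sqrt(2)/5 ≈ -943.74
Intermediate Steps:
X(Z) = 2*sqrt(-4 + Z)/5 (X(Z) = 2*sqrt(Z - 4)/5 = 2*sqrt(-4 + Z)/5)
k(r) = 1/2
h = (-4 + 2*sqrt(2)/5)**2 (h = (2*sqrt(-4 + 6)/5 - 4)**2 = (2*sqrt(2)/5 - 4)**2 = (-4 + 2*sqrt(2)/5)**2 ≈ 11.795)
c = -34272/25 + 1344*sqrt(2)/5 (c = 8*((408/25 - 16*sqrt(2)/5)*(-11 + 1/2)) = 8*((408/25 - 16*sqrt(2)/5)*(-21/2)) = 8*(-4284/25 + 168*sqrt(2)/5) = -34272/25 + 1344*sqrt(2)/5 ≈ -990.74)
47 + c = 47 + (-34272/25 + 1344*sqrt(2)/5) = -33097/25 + 1344*sqrt(2)/5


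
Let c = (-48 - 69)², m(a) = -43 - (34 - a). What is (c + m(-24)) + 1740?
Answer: 15328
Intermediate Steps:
m(a) = -77 + a (m(a) = -43 + (-34 + a) = -77 + a)
c = 13689 (c = (-117)² = 13689)
(c + m(-24)) + 1740 = (13689 + (-77 - 24)) + 1740 = (13689 - 101) + 1740 = 13588 + 1740 = 15328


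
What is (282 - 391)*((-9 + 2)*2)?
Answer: 1526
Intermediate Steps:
(282 - 391)*((-9 + 2)*2) = -(-763)*2 = -109*(-14) = 1526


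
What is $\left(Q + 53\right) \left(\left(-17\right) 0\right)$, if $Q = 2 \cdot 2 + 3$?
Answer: $0$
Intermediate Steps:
$Q = 7$ ($Q = 4 + 3 = 7$)
$\left(Q + 53\right) \left(\left(-17\right) 0\right) = \left(7 + 53\right) \left(\left(-17\right) 0\right) = 60 \cdot 0 = 0$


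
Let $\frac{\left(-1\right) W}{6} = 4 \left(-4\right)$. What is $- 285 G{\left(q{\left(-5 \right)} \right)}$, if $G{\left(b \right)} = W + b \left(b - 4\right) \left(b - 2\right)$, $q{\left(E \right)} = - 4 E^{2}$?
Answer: $302300640$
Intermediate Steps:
$W = 96$ ($W = - 6 \cdot 4 \left(-4\right) = \left(-6\right) \left(-16\right) = 96$)
$G{\left(b \right)} = 96 + b \left(-4 + b\right) \left(-2 + b\right)$ ($G{\left(b \right)} = 96 + b \left(b - 4\right) \left(b - 2\right) = 96 + b \left(-4 + b\right) \left(-2 + b\right)$)
$- 285 G{\left(q{\left(-5 \right)} \right)} = - 285 \left(96 + \left(- 4 \left(-5\right)^{2}\right)^{3} - 6 \left(- 4 \left(-5\right)^{2}\right)^{2} + 8 \left(- 4 \left(-5\right)^{2}\right)\right) = - 285 \left(96 + \left(\left(-4\right) 25\right)^{3} - 6 \left(\left(-4\right) 25\right)^{2} + 8 \left(\left(-4\right) 25\right)\right) = - 285 \left(96 + \left(-100\right)^{3} - 6 \left(-100\right)^{2} + 8 \left(-100\right)\right) = - 285 \left(96 - 1000000 - 60000 - 800\right) = \left(-285\right) \left(-1060704\right) = 302300640$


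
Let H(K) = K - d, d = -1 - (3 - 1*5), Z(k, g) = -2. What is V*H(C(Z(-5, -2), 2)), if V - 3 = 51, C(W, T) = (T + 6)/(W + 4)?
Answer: 162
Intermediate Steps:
C(W, T) = (6 + T)/(4 + W)
d = 1 (d = -1 - (3 - 5) = -1 - 1*(-2) = -1 + 2 = 1)
V = 54 (V = 3 + 51 = 54)
H(K) = -1 + K (H(K) = K - 1*1 = K - 1 = -1 + K)
V*H(C(Z(-5, -2), 2)) = 54*(-1 + (6 + 2)/(4 - 2)) = 54*(-1 + 8/2) = 54*(-1 + (½)*8) = 54*(-1 + 4) = 54*3 = 162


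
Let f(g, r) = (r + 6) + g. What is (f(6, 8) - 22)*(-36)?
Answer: 72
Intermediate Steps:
f(g, r) = 6 + g + r (f(g, r) = (6 + r) + g = 6 + g + r)
(f(6, 8) - 22)*(-36) = ((6 + 6 + 8) - 22)*(-36) = (20 - 22)*(-36) = -2*(-36) = 72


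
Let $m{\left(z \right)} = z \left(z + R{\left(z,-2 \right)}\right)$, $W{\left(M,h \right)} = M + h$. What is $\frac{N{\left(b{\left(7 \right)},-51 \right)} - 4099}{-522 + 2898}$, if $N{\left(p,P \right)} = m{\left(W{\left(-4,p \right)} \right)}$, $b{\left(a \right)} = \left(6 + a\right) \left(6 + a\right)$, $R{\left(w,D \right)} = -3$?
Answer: $\frac{22631}{2376} \approx 9.5248$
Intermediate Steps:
$b{\left(a \right)} = \left(6 + a\right)^{2}$
$m{\left(z \right)} = z \left(-3 + z\right)$ ($m{\left(z \right)} = z \left(z - 3\right) = z \left(-3 + z\right)$)
$N{\left(p,P \right)} = \left(-7 + p\right) \left(-4 + p\right)$ ($N{\left(p,P \right)} = \left(-4 + p\right) \left(-3 + \left(-4 + p\right)\right) = \left(-4 + p\right) \left(-7 + p\right) = \left(-7 + p\right) \left(-4 + p\right)$)
$\frac{N{\left(b{\left(7 \right)},-51 \right)} - 4099}{-522 + 2898} = \frac{\left(-7 + \left(6 + 7\right)^{2}\right) \left(-4 + \left(6 + 7\right)^{2}\right) - 4099}{-522 + 2898} = \frac{\left(-7 + 13^{2}\right) \left(-4 + 13^{2}\right) - 4099}{2376} = \left(\left(-7 + 169\right) \left(-4 + 169\right) - 4099\right) \frac{1}{2376} = \left(162 \cdot 165 - 4099\right) \frac{1}{2376} = \left(26730 - 4099\right) \frac{1}{2376} = 22631 \cdot \frac{1}{2376} = \frac{22631}{2376}$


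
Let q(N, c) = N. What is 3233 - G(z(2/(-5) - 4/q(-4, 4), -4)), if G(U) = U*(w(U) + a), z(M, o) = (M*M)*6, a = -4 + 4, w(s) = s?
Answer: 2017709/625 ≈ 3228.3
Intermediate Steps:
a = 0
z(M, o) = 6*M² (z(M, o) = M²*6 = 6*M²)
G(U) = U² (G(U) = U*(U + 0) = U*U = U²)
3233 - G(z(2/(-5) - 4/q(-4, 4), -4)) = 3233 - (6*(2/(-5) - 4/(-4))²)² = 3233 - (6*(2*(-⅕) - 4*(-¼))²)² = 3233 - (6*(-⅖ + 1)²)² = 3233 - (6*(⅗)²)² = 3233 - (6*(9/25))² = 3233 - (54/25)² = 3233 - 1*2916/625 = 3233 - 2916/625 = 2017709/625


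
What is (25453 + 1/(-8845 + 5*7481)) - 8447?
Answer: 485691361/28560 ≈ 17006.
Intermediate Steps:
(25453 + 1/(-8845 + 5*7481)) - 8447 = (25453 + 1/(-8845 + 37405)) - 8447 = (25453 + 1/28560) - 8447 = 726937681/28560 - 8447 = 485691361/28560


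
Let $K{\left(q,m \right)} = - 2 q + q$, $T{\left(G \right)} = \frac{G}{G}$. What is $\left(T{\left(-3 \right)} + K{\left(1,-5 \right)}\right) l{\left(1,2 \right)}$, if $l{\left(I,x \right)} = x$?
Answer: $0$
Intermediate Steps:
$T{\left(G \right)} = 1$
$K{\left(q,m \right)} = - q$
$\left(T{\left(-3 \right)} + K{\left(1,-5 \right)}\right) l{\left(1,2 \right)} = \left(1 - 1\right) 2 = 0 \cdot 2 = 0$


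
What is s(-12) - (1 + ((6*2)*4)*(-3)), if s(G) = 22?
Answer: 165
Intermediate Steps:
s(-12) - (1 + ((6*2)*4)*(-3)) = 22 - (1 + ((6*2)*4)*(-3)) = 22 - (1 + (12*4)*(-3)) = 22 - (1 + 48*(-3)) = 22 - (1 - 144) = 22 - 1*(-143) = 22 + 143 = 165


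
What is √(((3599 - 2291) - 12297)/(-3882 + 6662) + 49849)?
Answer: √96305615545/1390 ≈ 223.26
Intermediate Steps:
√(((3599 - 2291) - 12297)/(-3882 + 6662) + 49849) = √((1308 - 12297)/2780 + 49849) = √(-10989*1/2780 + 49849) = √(-10989/2780 + 49849) = √(138569231/2780) = √96305615545/1390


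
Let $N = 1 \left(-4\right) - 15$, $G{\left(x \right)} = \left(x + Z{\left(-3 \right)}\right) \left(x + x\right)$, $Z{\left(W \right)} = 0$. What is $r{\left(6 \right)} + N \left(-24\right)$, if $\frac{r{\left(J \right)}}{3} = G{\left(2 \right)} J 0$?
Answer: $456$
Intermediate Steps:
$G{\left(x \right)} = 2 x^{2}$ ($G{\left(x \right)} = \left(x + 0\right) \left(x + x\right) = x 2 x = 2 x^{2}$)
$r{\left(J \right)} = 0$ ($r{\left(J \right)} = 3 \cdot 2 \cdot 2^{2} J 0 = 3 \cdot 2 \cdot 4 \cdot 0 = 3 \cdot 8 \cdot 0 = 3 \cdot 0 = 0$)
$N = -19$ ($N = -4 - 15 = -19$)
$r{\left(6 \right)} + N \left(-24\right) = 0 - -456 = 0 + 456 = 456$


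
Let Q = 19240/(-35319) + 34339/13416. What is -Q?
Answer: -318231767/157946568 ≈ -2.0148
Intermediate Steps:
Q = 318231767/157946568 (Q = 19240*(-1/35319) + 34339*(1/13416) = -19240/35319 + 34339/13416 = 318231767/157946568 ≈ 2.0148)
-Q = -1*318231767/157946568 = -318231767/157946568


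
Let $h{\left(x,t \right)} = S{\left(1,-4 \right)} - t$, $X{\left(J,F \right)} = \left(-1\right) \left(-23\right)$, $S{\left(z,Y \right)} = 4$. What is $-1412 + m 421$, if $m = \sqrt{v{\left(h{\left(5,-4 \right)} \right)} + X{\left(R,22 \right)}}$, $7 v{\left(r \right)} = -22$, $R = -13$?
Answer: $-1412 + \frac{421 \sqrt{973}}{7} \approx 464.03$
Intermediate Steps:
$X{\left(J,F \right)} = 23$
$h{\left(x,t \right)} = 4 - t$
$v{\left(r \right)} = - \frac{22}{7}$ ($v{\left(r \right)} = \frac{1}{7} \left(-22\right) = - \frac{22}{7}$)
$m = \frac{\sqrt{973}}{7}$ ($m = \sqrt{- \frac{22}{7} + 23} = \sqrt{\frac{139}{7}} = \frac{\sqrt{973}}{7} \approx 4.4561$)
$-1412 + m 421 = -1412 + \frac{\sqrt{973}}{7} \cdot 421 = -1412 + \frac{421 \sqrt{973}}{7}$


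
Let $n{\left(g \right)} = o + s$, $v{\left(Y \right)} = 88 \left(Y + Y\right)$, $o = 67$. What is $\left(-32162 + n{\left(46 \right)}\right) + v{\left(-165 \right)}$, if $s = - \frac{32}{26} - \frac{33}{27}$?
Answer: $- \frac{7153082}{117} \approx -61137.0$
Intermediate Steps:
$v{\left(Y \right)} = 176 Y$ ($v{\left(Y \right)} = 88 \cdot 2 Y = 176 Y$)
$s = - \frac{287}{117}$ ($s = \left(-32\right) \frac{1}{26} - \frac{11}{9} = - \frac{16}{13} - \frac{11}{9} = - \frac{287}{117} \approx -2.453$)
$n{\left(g \right)} = \frac{7552}{117}$ ($n{\left(g \right)} = 67 - \frac{287}{117} = \frac{7552}{117}$)
$\left(-32162 + n{\left(46 \right)}\right) + v{\left(-165 \right)} = \left(-32162 + \frac{7552}{117}\right) + 176 \left(-165\right) = - \frac{3755402}{117} - 29040 = - \frac{7153082}{117}$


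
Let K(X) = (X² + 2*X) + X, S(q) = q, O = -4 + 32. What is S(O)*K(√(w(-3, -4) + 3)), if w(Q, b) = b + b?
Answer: -140 + 84*I*√5 ≈ -140.0 + 187.83*I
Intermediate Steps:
w(Q, b) = 2*b
O = 28
K(X) = X² + 3*X
S(O)*K(√(w(-3, -4) + 3)) = 28*(√(2*(-4) + 3)*(3 + √(2*(-4) + 3))) = 28*(√(-8 + 3)*(3 + √(-8 + 3))) = 28*(√(-5)*(3 + √(-5))) = 28*((I*√5)*(3 + I*√5)) = 28*(I*√5*(3 + I*√5)) = 28*I*√5*(3 + I*√5)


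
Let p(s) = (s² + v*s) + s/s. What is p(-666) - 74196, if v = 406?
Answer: 98965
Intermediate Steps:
p(s) = 1 + s² + 406*s (p(s) = (s² + 406*s) + s/s = (s² + 406*s) + 1 = 1 + s² + 406*s)
p(-666) - 74196 = (1 + (-666)² + 406*(-666)) - 74196 = (1 + 443556 - 270396) - 74196 = 173161 - 74196 = 98965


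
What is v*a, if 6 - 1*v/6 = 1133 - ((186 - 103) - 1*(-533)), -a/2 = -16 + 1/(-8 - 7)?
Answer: -492604/5 ≈ -98521.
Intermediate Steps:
a = 482/15 (a = -2*(-16 + 1/(-8 - 7)) = -2*(-16 + 1/(-15)) = -2*(-16 - 1/15) = -2*(-241/15) = 482/15 ≈ 32.133)
v = -3066 (v = 36 - 6*(1133 - ((186 - 103) - 1*(-533))) = 36 - 6*(1133 - (83 + 533)) = 36 - 6*(1133 - 1*616) = 36 - 6*(1133 - 616) = 36 - 6*517 = 36 - 3102 = -3066)
v*a = -3066*482/15 = -492604/5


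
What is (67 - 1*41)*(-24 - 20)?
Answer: -1144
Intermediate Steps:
(67 - 1*41)*(-24 - 20) = (67 - 41)*(-44) = 26*(-44) = -1144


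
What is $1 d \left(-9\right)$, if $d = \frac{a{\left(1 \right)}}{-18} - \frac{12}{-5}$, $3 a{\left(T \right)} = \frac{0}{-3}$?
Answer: $- \frac{108}{5} \approx -21.6$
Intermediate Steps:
$a{\left(T \right)} = 0$ ($a{\left(T \right)} = \frac{0 \frac{1}{-3}}{3} = \frac{0 \left(- \frac{1}{3}\right)}{3} = \frac{1}{3} \cdot 0 = 0$)
$d = \frac{12}{5}$ ($d = \frac{0}{-18} - \frac{12}{-5} = 0 \left(- \frac{1}{18}\right) - - \frac{12}{5} = 0 + \frac{12}{5} = \frac{12}{5} \approx 2.4$)
$1 d \left(-9\right) = 1 \cdot \frac{12}{5} \left(-9\right) = \frac{12}{5} \left(-9\right) = - \frac{108}{5}$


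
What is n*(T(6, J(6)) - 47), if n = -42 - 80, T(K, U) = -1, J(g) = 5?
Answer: 5856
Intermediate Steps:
n = -122
n*(T(6, J(6)) - 47) = -122*(-1 - 47) = -122*(-48) = 5856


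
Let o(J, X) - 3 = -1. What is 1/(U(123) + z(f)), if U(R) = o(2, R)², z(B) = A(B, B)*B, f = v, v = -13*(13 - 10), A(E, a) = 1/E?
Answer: ⅕ ≈ 0.20000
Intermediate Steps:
v = -39 (v = -13*3 = -39)
f = -39
o(J, X) = 2 (o(J, X) = 3 - 1 = 2)
z(B) = 1 (z(B) = B/B = 1)
U(R) = 4 (U(R) = 2² = 4)
1/(U(123) + z(f)) = 1/(4 + 1) = 1/5 = ⅕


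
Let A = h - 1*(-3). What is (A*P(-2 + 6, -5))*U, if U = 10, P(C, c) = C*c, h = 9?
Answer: -2400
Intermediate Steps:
A = 12 (A = 9 - 1*(-3) = 9 + 3 = 12)
(A*P(-2 + 6, -5))*U = (12*((-2 + 6)*(-5)))*10 = (12*(4*(-5)))*10 = (12*(-20))*10 = -240*10 = -2400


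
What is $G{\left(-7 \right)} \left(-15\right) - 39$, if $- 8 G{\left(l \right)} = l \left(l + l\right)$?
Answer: $\frac{579}{4} \approx 144.75$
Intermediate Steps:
$G{\left(l \right)} = - \frac{l^{2}}{4}$ ($G{\left(l \right)} = - \frac{l \left(l + l\right)}{8} = - \frac{l 2 l}{8} = - \frac{2 l^{2}}{8} = - \frac{l^{2}}{4}$)
$G{\left(-7 \right)} \left(-15\right) - 39 = - \frac{\left(-7\right)^{2}}{4} \left(-15\right) - 39 = \left(- \frac{1}{4}\right) 49 \left(-15\right) - 39 = \left(- \frac{49}{4}\right) \left(-15\right) - 39 = \frac{735}{4} - 39 = \frac{579}{4}$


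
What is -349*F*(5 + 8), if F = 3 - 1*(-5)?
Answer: -36296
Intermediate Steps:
F = 8 (F = 3 + 5 = 8)
-349*F*(5 + 8) = -2792*(5 + 8) = -2792*13 = -349*104 = -36296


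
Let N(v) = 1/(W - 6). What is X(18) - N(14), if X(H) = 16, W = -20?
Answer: 417/26 ≈ 16.038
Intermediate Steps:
N(v) = -1/26 (N(v) = 1/(-20 - 6) = 1/(-26) = -1/26)
X(18) - N(14) = 16 - 1*(-1/26) = 16 + 1/26 = 417/26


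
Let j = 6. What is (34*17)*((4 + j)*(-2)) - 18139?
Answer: -29699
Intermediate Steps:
(34*17)*((4 + j)*(-2)) - 18139 = (34*17)*((4 + 6)*(-2)) - 18139 = 578*(10*(-2)) - 18139 = 578*(-20) - 18139 = -11560 - 18139 = -29699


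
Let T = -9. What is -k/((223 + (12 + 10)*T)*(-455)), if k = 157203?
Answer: 157203/11375 ≈ 13.820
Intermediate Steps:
-k/((223 + (12 + 10)*T)*(-455)) = -157203/((223 + (12 + 10)*(-9))*(-455)) = -157203/((223 + 22*(-9))*(-455)) = -157203/((223 - 198)*(-455)) = -157203/(25*(-455)) = -157203/(-11375) = -157203*(-1)/11375 = -1*(-157203/11375) = 157203/11375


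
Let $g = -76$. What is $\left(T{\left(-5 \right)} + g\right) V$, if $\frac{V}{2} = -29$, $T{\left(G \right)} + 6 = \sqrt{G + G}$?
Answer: $4756 - 58 i \sqrt{10} \approx 4756.0 - 183.41 i$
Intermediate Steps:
$T{\left(G \right)} = -6 + \sqrt{2} \sqrt{G}$ ($T{\left(G \right)} = -6 + \sqrt{G + G} = -6 + \sqrt{2 G} = -6 + \sqrt{2} \sqrt{G}$)
$V = -58$ ($V = 2 \left(-29\right) = -58$)
$\left(T{\left(-5 \right)} + g\right) V = \left(\left(-6 + \sqrt{2} \sqrt{-5}\right) - 76\right) \left(-58\right) = \left(\left(-6 + \sqrt{2} i \sqrt{5}\right) - 76\right) \left(-58\right) = \left(\left(-6 + i \sqrt{10}\right) - 76\right) \left(-58\right) = \left(-82 + i \sqrt{10}\right) \left(-58\right) = 4756 - 58 i \sqrt{10}$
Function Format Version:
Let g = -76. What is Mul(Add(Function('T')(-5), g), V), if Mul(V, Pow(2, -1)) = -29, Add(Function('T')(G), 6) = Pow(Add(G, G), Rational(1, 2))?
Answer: Add(4756, Mul(-58, I, Pow(10, Rational(1, 2)))) ≈ Add(4756.0, Mul(-183.41, I))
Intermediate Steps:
Function('T')(G) = Add(-6, Mul(Pow(2, Rational(1, 2)), Pow(G, Rational(1, 2)))) (Function('T')(G) = Add(-6, Pow(Add(G, G), Rational(1, 2))) = Add(-6, Pow(Mul(2, G), Rational(1, 2))) = Add(-6, Mul(Pow(2, Rational(1, 2)), Pow(G, Rational(1, 2)))))
V = -58 (V = Mul(2, -29) = -58)
Mul(Add(Function('T')(-5), g), V) = Mul(Add(Add(-6, Mul(Pow(2, Rational(1, 2)), Pow(-5, Rational(1, 2)))), -76), -58) = Mul(Add(Add(-6, Mul(Pow(2, Rational(1, 2)), Mul(I, Pow(5, Rational(1, 2))))), -76), -58) = Mul(Add(Add(-6, Mul(I, Pow(10, Rational(1, 2)))), -76), -58) = Mul(Add(-82, Mul(I, Pow(10, Rational(1, 2)))), -58) = Add(4756, Mul(-58, I, Pow(10, Rational(1, 2))))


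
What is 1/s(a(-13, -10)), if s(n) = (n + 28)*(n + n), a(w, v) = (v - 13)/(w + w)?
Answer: 338/17273 ≈ 0.019568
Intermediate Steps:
a(w, v) = (-13 + v)/(2*w) (a(w, v) = (-13 + v)/((2*w)) = (-13 + v)*(1/(2*w)) = (-13 + v)/(2*w))
s(n) = 2*n*(28 + n) (s(n) = (28 + n)*(2*n) = 2*n*(28 + n))
1/s(a(-13, -10)) = 1/(2*((½)*(-13 - 10)/(-13))*(28 + (½)*(-13 - 10)/(-13))) = 1/(2*((½)*(-1/13)*(-23))*(28 + (½)*(-1/13)*(-23))) = 1/(2*(23/26)*(28 + 23/26)) = 1/(2*(23/26)*(751/26)) = 1/(17273/338) = 338/17273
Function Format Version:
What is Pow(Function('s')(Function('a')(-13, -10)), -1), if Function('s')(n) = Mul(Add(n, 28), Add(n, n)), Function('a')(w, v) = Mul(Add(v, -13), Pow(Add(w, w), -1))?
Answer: Rational(338, 17273) ≈ 0.019568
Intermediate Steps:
Function('a')(w, v) = Mul(Rational(1, 2), Pow(w, -1), Add(-13, v)) (Function('a')(w, v) = Mul(Add(-13, v), Pow(Mul(2, w), -1)) = Mul(Add(-13, v), Mul(Rational(1, 2), Pow(w, -1))) = Mul(Rational(1, 2), Pow(w, -1), Add(-13, v)))
Function('s')(n) = Mul(2, n, Add(28, n)) (Function('s')(n) = Mul(Add(28, n), Mul(2, n)) = Mul(2, n, Add(28, n)))
Pow(Function('s')(Function('a')(-13, -10)), -1) = Pow(Mul(2, Mul(Rational(1, 2), Pow(-13, -1), Add(-13, -10)), Add(28, Mul(Rational(1, 2), Pow(-13, -1), Add(-13, -10)))), -1) = Pow(Mul(2, Mul(Rational(1, 2), Rational(-1, 13), -23), Add(28, Mul(Rational(1, 2), Rational(-1, 13), -23))), -1) = Pow(Mul(2, Rational(23, 26), Add(28, Rational(23, 26))), -1) = Pow(Mul(2, Rational(23, 26), Rational(751, 26)), -1) = Pow(Rational(17273, 338), -1) = Rational(338, 17273)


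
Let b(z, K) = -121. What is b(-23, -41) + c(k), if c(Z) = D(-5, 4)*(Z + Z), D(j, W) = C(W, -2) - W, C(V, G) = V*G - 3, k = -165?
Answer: 4829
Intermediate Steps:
C(V, G) = -3 + G*V (C(V, G) = G*V - 3 = -3 + G*V)
D(j, W) = -3 - 3*W (D(j, W) = (-3 - 2*W) - W = -3 - 3*W)
c(Z) = -30*Z (c(Z) = (-3 - 3*4)*(Z + Z) = (-3 - 12)*(2*Z) = -30*Z)
b(-23, -41) + c(k) = -121 - 30*(-165) = -121 + 4950 = 4829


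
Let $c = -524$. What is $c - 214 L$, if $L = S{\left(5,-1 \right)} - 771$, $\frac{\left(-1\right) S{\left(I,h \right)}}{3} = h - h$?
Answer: $164470$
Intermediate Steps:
$S{\left(I,h \right)} = 0$ ($S{\left(I,h \right)} = - 3 \left(h - h\right) = \left(-3\right) 0 = 0$)
$L = -771$ ($L = 0 - 771 = -771$)
$c - 214 L = -524 - -164994 = -524 + 164994 = 164470$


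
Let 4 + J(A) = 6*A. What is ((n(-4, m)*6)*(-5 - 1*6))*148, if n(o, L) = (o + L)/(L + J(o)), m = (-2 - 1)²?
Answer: 48840/19 ≈ 2570.5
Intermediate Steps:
m = 9 (m = (-3)² = 9)
J(A) = -4 + 6*A
n(o, L) = (L + o)/(-4 + L + 6*o) (n(o, L) = (o + L)/(L + (-4 + 6*o)) = (L + o)/(-4 + L + 6*o))
((n(-4, m)*6)*(-5 - 1*6))*148 = ((((9 - 4)/(-4 + 9 + 6*(-4)))*6)*(-5 - 1*6))*148 = (((5/(-4 + 9 - 24))*6)*(-5 - 6))*148 = (((5/(-19))*6)*(-11))*148 = ((-1/19*5*6)*(-11))*148 = (-5/19*6*(-11))*148 = -30/19*(-11)*148 = (330/19)*148 = 48840/19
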